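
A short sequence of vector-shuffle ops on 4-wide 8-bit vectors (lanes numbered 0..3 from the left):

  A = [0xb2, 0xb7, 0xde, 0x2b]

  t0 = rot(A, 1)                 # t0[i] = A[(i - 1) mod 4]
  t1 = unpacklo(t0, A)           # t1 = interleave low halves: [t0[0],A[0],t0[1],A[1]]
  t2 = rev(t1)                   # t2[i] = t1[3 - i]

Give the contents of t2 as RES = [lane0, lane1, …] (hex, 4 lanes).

RES = [0xb7, 0xb2, 0xb2, 0x2b]

t0 = [0x2b, 0xb2, 0xb7, 0xde]
t1 = [0x2b, 0xb2, 0xb2, 0xb7]
t2 = [0xb7, 0xb2, 0xb2, 0x2b]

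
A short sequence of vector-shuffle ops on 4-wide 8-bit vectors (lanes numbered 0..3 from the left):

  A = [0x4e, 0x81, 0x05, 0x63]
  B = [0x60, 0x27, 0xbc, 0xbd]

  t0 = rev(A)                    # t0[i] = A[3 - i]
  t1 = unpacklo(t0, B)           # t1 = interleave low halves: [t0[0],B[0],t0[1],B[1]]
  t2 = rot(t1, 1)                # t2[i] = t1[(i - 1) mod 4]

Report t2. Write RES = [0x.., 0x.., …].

  t0: 63 05 81 4e
  t1: 63 60 05 27
  t2: 27 63 60 05

RES = [0x27, 0x63, 0x60, 0x05]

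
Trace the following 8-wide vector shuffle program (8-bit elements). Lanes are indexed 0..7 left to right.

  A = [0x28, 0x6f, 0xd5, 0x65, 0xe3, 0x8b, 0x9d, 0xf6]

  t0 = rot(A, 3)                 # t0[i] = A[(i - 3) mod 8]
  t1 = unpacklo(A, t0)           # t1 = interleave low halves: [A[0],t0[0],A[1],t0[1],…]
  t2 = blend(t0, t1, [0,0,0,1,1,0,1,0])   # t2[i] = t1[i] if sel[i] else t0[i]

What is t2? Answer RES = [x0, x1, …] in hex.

→ t0 |8b|9d|f6|28|6f|d5|65|e3|
→ t1 |28|8b|6f|9d|d5|f6|65|28|
→ t2 |8b|9d|f6|9d|d5|d5|65|e3|

RES = [0x8b, 0x9d, 0xf6, 0x9d, 0xd5, 0xd5, 0x65, 0xe3]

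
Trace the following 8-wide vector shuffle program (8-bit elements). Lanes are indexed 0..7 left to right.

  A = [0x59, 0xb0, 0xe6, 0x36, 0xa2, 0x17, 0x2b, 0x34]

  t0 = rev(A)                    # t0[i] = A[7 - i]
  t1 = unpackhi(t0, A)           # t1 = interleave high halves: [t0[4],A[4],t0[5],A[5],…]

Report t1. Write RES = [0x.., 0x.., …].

→ t0 |34|2b|17|a2|36|e6|b0|59|
→ t1 |36|a2|e6|17|b0|2b|59|34|

RES = [0x36, 0xa2, 0xe6, 0x17, 0xb0, 0x2b, 0x59, 0x34]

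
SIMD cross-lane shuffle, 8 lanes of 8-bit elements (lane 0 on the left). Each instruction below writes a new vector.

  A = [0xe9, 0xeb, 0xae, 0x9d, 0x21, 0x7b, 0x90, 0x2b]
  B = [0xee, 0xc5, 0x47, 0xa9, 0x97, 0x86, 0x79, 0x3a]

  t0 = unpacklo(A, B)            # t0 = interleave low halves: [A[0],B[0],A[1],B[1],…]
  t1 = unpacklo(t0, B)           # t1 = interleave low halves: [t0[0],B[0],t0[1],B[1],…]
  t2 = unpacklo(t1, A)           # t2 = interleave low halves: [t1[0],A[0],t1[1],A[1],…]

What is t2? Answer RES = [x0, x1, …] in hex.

  t0: e9 ee eb c5 ae 47 9d a9
  t1: e9 ee ee c5 eb 47 c5 a9
  t2: e9 e9 ee eb ee ae c5 9d

RES = [0xe9, 0xe9, 0xee, 0xeb, 0xee, 0xae, 0xc5, 0x9d]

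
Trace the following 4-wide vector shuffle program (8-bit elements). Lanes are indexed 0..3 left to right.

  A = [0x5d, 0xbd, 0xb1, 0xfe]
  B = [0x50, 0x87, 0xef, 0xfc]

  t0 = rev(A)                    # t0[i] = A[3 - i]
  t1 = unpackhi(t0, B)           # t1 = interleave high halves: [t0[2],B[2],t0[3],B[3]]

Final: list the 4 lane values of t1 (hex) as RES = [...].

RES = [0xbd, 0xef, 0x5d, 0xfc]

  t0: fe b1 bd 5d
  t1: bd ef 5d fc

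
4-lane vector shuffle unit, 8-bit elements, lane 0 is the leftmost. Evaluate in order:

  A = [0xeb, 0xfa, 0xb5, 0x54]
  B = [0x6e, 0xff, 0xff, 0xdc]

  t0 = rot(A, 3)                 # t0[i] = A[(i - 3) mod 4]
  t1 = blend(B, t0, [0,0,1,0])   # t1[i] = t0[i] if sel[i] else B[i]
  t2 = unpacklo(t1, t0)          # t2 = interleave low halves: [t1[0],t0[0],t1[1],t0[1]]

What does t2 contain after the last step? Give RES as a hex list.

t0 = [0xfa, 0xb5, 0x54, 0xeb]
t1 = [0x6e, 0xff, 0x54, 0xdc]
t2 = [0x6e, 0xfa, 0xff, 0xb5]

RES = [ 0x6e  0xfa  0xff  0xb5 ]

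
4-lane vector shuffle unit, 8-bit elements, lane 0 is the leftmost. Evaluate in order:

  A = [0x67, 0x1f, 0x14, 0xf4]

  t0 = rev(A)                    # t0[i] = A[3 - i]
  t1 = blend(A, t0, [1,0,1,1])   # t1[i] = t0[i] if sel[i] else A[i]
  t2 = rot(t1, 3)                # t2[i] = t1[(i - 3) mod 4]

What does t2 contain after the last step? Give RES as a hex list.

RES = [0x1f, 0x1f, 0x67, 0xf4]

  t0: f4 14 1f 67
  t1: f4 1f 1f 67
  t2: 1f 1f 67 f4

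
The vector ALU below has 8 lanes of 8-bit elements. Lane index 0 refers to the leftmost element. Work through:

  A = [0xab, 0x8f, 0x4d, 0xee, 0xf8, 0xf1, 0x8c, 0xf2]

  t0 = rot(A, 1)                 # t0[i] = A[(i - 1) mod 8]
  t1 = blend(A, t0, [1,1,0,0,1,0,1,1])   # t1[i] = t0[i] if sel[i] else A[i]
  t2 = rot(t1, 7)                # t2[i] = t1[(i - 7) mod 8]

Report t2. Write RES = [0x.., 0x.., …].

  t0: f2 ab 8f 4d ee f8 f1 8c
  t1: f2 ab 4d ee ee f1 f1 8c
  t2: ab 4d ee ee f1 f1 8c f2

RES = [0xab, 0x4d, 0xee, 0xee, 0xf1, 0xf1, 0x8c, 0xf2]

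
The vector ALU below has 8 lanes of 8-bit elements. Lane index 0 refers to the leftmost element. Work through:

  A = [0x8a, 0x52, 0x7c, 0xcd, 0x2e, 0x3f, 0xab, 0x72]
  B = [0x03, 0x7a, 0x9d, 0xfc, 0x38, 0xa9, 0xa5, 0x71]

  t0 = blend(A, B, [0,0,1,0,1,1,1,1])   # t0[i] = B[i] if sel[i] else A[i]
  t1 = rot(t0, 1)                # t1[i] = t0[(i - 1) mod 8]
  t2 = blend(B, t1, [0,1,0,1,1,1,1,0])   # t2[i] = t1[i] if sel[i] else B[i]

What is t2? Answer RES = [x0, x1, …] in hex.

RES = [ 0x03  0x8a  0x9d  0x9d  0xcd  0x38  0xa9  0x71 ]

  t0: 8a 52 9d cd 38 a9 a5 71
  t1: 71 8a 52 9d cd 38 a9 a5
  t2: 03 8a 9d 9d cd 38 a9 71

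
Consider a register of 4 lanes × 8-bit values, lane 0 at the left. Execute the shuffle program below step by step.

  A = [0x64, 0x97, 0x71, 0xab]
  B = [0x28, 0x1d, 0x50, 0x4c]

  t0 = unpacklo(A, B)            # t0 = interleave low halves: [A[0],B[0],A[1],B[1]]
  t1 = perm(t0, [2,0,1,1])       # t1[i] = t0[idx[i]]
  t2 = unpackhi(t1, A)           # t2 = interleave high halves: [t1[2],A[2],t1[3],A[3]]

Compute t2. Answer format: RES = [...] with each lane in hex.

  t0: 64 28 97 1d
  t1: 97 64 28 28
  t2: 28 71 28 ab

RES = [0x28, 0x71, 0x28, 0xab]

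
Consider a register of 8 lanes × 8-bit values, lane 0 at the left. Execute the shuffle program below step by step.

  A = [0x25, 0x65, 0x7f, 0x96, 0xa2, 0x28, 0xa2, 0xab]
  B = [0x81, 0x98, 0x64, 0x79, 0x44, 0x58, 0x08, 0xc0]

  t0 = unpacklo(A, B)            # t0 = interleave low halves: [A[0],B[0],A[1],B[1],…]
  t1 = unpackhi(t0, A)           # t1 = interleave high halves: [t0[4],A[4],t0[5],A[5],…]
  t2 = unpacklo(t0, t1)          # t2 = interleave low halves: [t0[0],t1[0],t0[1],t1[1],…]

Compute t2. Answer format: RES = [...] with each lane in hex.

  t0: 25 81 65 98 7f 64 96 79
  t1: 7f a2 64 28 96 a2 79 ab
  t2: 25 7f 81 a2 65 64 98 28

RES = [ 0x25  0x7f  0x81  0xa2  0x65  0x64  0x98  0x28 ]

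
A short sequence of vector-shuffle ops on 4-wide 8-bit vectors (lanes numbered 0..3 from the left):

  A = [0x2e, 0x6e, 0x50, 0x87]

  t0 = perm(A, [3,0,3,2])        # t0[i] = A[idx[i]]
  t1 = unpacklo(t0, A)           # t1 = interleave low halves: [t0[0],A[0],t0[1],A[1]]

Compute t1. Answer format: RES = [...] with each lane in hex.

  t0: 87 2e 87 50
  t1: 87 2e 2e 6e

RES = [0x87, 0x2e, 0x2e, 0x6e]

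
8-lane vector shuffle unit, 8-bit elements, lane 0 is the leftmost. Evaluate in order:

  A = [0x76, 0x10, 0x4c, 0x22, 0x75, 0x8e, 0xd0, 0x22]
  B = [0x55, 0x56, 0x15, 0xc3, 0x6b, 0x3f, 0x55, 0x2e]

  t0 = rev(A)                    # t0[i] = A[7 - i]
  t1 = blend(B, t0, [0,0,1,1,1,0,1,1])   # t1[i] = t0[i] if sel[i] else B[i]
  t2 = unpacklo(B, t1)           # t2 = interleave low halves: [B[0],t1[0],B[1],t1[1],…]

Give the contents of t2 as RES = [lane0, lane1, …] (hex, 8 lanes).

  t0: 22 d0 8e 75 22 4c 10 76
  t1: 55 56 8e 75 22 3f 10 76
  t2: 55 55 56 56 15 8e c3 75

RES = [ 0x55  0x55  0x56  0x56  0x15  0x8e  0xc3  0x75 ]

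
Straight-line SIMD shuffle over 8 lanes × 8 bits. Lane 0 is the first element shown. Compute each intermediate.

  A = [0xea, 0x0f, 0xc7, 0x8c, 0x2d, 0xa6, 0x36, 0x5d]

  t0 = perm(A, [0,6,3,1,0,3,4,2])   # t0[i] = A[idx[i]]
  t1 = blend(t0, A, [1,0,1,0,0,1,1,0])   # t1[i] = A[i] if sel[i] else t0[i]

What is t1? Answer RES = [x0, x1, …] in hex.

t0 = [0xea, 0x36, 0x8c, 0x0f, 0xea, 0x8c, 0x2d, 0xc7]
t1 = [0xea, 0x36, 0xc7, 0x0f, 0xea, 0xa6, 0x36, 0xc7]

RES = [0xea, 0x36, 0xc7, 0x0f, 0xea, 0xa6, 0x36, 0xc7]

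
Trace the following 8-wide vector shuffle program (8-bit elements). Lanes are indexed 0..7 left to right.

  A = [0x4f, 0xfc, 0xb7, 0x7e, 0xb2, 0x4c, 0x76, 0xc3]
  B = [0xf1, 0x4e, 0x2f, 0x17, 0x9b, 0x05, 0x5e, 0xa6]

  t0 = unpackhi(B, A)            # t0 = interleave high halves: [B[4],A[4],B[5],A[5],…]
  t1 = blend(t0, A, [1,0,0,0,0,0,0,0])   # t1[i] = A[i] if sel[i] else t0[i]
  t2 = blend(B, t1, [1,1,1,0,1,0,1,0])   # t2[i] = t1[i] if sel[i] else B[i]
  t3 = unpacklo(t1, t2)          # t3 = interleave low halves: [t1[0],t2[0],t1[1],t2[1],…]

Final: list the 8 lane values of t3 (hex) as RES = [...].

RES = [ 0x4f  0x4f  0xb2  0xb2  0x05  0x05  0x4c  0x17 ]

  t0: 9b b2 05 4c 5e 76 a6 c3
  t1: 4f b2 05 4c 5e 76 a6 c3
  t2: 4f b2 05 17 5e 05 a6 a6
  t3: 4f 4f b2 b2 05 05 4c 17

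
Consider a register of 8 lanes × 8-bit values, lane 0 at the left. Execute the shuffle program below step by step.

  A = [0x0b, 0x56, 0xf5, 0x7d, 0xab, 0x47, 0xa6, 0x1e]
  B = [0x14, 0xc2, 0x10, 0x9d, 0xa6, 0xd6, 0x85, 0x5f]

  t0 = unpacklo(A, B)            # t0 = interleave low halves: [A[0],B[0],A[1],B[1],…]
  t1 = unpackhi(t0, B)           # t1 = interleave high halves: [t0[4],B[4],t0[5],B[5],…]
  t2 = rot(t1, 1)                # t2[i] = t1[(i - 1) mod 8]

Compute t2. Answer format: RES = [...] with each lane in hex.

RES = [ 0x5f  0xf5  0xa6  0x10  0xd6  0x7d  0x85  0x9d ]

  t0: 0b 14 56 c2 f5 10 7d 9d
  t1: f5 a6 10 d6 7d 85 9d 5f
  t2: 5f f5 a6 10 d6 7d 85 9d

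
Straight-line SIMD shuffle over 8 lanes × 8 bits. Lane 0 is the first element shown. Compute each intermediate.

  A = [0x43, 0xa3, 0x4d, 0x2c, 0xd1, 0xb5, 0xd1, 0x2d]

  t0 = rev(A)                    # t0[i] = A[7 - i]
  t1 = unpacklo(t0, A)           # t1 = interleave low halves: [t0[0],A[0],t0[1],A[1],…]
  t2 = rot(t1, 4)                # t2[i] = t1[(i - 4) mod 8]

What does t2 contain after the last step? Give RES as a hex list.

RES = [ 0xb5  0x4d  0xd1  0x2c  0x2d  0x43  0xd1  0xa3 ]

  t0: 2d d1 b5 d1 2c 4d a3 43
  t1: 2d 43 d1 a3 b5 4d d1 2c
  t2: b5 4d d1 2c 2d 43 d1 a3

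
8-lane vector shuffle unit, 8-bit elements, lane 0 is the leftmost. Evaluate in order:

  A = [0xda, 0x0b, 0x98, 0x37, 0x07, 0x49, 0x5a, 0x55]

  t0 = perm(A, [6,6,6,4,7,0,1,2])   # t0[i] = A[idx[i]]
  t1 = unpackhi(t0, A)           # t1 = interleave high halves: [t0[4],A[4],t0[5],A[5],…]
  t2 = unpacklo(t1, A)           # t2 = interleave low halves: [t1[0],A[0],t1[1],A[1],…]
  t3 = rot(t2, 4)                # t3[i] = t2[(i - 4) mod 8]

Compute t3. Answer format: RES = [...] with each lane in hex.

  t0: 5a 5a 5a 07 55 da 0b 98
  t1: 55 07 da 49 0b 5a 98 55
  t2: 55 da 07 0b da 98 49 37
  t3: da 98 49 37 55 da 07 0b

RES = [ 0xda  0x98  0x49  0x37  0x55  0xda  0x07  0x0b ]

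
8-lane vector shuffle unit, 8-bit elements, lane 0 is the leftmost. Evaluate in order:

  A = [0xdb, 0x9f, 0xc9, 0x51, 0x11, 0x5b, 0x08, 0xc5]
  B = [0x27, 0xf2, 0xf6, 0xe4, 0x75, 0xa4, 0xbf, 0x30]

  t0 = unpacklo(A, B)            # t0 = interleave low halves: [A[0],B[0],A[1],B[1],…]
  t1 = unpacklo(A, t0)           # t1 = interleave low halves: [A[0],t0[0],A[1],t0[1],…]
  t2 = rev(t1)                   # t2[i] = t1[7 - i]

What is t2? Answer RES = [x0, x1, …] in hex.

t0 = [0xdb, 0x27, 0x9f, 0xf2, 0xc9, 0xf6, 0x51, 0xe4]
t1 = [0xdb, 0xdb, 0x9f, 0x27, 0xc9, 0x9f, 0x51, 0xf2]
t2 = [0xf2, 0x51, 0x9f, 0xc9, 0x27, 0x9f, 0xdb, 0xdb]

RES = [0xf2, 0x51, 0x9f, 0xc9, 0x27, 0x9f, 0xdb, 0xdb]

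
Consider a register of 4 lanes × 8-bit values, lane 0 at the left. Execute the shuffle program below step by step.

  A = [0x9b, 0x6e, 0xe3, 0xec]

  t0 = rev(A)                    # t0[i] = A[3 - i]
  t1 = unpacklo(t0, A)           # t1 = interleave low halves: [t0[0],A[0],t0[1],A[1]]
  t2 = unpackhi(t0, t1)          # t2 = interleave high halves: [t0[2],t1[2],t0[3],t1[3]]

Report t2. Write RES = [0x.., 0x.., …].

  t0: ec e3 6e 9b
  t1: ec 9b e3 6e
  t2: 6e e3 9b 6e

RES = [ 0x6e  0xe3  0x9b  0x6e ]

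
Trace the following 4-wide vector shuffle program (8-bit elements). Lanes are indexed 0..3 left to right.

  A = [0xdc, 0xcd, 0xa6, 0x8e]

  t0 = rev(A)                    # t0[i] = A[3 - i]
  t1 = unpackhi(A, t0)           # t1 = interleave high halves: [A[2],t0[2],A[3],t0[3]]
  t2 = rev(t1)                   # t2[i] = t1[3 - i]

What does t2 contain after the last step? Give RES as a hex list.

t0 = [0x8e, 0xa6, 0xcd, 0xdc]
t1 = [0xa6, 0xcd, 0x8e, 0xdc]
t2 = [0xdc, 0x8e, 0xcd, 0xa6]

RES = [ 0xdc  0x8e  0xcd  0xa6 ]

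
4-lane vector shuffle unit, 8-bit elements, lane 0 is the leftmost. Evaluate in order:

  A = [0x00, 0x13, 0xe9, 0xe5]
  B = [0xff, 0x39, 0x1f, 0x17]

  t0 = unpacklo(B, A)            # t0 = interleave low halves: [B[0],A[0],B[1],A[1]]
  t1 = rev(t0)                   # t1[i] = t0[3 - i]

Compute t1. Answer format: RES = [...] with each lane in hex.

t0 = [0xff, 0x00, 0x39, 0x13]
t1 = [0x13, 0x39, 0x00, 0xff]

RES = [0x13, 0x39, 0x00, 0xff]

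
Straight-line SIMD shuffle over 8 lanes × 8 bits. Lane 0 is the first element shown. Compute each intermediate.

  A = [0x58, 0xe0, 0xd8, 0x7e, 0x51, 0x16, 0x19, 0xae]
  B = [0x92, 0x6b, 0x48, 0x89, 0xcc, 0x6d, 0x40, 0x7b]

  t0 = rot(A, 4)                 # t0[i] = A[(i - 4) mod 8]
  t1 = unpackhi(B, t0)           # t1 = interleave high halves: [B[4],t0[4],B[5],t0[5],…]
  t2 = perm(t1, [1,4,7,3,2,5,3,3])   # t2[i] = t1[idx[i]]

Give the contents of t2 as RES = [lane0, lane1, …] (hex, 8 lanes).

  t0: 51 16 19 ae 58 e0 d8 7e
  t1: cc 58 6d e0 40 d8 7b 7e
  t2: 58 40 7e e0 6d d8 e0 e0

RES = [ 0x58  0x40  0x7e  0xe0  0x6d  0xd8  0xe0  0xe0 ]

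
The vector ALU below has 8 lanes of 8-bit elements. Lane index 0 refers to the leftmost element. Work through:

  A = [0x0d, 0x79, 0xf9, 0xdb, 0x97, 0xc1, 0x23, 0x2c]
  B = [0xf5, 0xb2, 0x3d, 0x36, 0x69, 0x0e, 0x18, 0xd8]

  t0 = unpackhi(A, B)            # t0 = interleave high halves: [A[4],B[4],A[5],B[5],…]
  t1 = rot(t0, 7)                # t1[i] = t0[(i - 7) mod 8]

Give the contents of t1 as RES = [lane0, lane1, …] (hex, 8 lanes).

RES = [0x69, 0xc1, 0x0e, 0x23, 0x18, 0x2c, 0xd8, 0x97]

t0 = [0x97, 0x69, 0xc1, 0x0e, 0x23, 0x18, 0x2c, 0xd8]
t1 = [0x69, 0xc1, 0x0e, 0x23, 0x18, 0x2c, 0xd8, 0x97]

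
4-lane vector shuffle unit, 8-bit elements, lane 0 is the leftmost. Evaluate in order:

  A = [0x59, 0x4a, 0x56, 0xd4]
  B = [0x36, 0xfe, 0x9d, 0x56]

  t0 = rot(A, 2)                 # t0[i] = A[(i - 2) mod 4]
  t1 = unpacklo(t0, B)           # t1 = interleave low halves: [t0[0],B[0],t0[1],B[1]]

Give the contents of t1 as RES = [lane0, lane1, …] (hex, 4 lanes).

→ t0 |56|d4|59|4a|
→ t1 |56|36|d4|fe|

RES = [0x56, 0x36, 0xd4, 0xfe]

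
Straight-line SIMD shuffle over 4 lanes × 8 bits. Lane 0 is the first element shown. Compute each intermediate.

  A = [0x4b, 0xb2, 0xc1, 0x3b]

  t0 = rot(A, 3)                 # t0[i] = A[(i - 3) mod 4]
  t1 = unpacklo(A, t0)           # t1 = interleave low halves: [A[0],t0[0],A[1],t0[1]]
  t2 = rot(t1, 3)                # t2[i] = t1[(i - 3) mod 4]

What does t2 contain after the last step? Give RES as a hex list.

→ t0 |b2|c1|3b|4b|
→ t1 |4b|b2|b2|c1|
→ t2 |b2|b2|c1|4b|

RES = [ 0xb2  0xb2  0xc1  0x4b ]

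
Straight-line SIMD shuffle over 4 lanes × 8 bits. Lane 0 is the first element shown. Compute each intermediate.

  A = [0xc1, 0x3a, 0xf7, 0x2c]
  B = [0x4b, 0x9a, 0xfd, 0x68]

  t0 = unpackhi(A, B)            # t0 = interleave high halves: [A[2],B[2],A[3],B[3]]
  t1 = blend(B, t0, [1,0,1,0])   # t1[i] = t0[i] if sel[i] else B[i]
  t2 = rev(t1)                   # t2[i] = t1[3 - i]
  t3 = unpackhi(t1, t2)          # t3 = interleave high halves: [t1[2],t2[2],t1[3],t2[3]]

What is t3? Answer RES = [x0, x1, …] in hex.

RES = [ 0x2c  0x9a  0x68  0xf7 ]

→ t0 |f7|fd|2c|68|
→ t1 |f7|9a|2c|68|
→ t2 |68|2c|9a|f7|
→ t3 |2c|9a|68|f7|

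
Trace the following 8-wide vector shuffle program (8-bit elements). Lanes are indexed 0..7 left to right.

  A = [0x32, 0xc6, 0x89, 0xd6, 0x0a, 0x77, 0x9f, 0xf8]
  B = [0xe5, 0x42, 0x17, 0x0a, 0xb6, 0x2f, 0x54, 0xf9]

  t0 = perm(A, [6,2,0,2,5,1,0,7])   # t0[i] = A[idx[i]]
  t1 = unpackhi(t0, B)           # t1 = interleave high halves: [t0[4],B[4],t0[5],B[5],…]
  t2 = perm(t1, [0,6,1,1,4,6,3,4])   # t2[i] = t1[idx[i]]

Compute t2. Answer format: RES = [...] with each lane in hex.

RES = [ 0x77  0xf8  0xb6  0xb6  0x32  0xf8  0x2f  0x32 ]

t0 = [0x9f, 0x89, 0x32, 0x89, 0x77, 0xc6, 0x32, 0xf8]
t1 = [0x77, 0xb6, 0xc6, 0x2f, 0x32, 0x54, 0xf8, 0xf9]
t2 = [0x77, 0xf8, 0xb6, 0xb6, 0x32, 0xf8, 0x2f, 0x32]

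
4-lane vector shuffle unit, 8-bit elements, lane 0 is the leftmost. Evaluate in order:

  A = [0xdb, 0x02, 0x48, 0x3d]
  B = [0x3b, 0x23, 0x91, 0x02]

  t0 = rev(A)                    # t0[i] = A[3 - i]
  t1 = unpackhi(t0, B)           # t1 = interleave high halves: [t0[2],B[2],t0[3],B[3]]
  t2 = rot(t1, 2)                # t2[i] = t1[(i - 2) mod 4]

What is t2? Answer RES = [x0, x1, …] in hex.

RES = [ 0xdb  0x02  0x02  0x91 ]

  t0: 3d 48 02 db
  t1: 02 91 db 02
  t2: db 02 02 91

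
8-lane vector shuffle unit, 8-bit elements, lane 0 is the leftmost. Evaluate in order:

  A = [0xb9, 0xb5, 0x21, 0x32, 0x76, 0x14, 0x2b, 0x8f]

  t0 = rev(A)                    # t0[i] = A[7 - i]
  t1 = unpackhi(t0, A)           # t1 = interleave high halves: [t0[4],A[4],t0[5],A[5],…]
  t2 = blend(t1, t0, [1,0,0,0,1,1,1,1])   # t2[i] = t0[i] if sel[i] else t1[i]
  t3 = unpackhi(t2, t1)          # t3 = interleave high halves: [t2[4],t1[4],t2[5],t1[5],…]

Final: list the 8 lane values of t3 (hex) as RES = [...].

  t0: 8f 2b 14 76 32 21 b5 b9
  t1: 32 76 21 14 b5 2b b9 8f
  t2: 8f 76 21 14 32 21 b5 b9
  t3: 32 b5 21 2b b5 b9 b9 8f

RES = [0x32, 0xb5, 0x21, 0x2b, 0xb5, 0xb9, 0xb9, 0x8f]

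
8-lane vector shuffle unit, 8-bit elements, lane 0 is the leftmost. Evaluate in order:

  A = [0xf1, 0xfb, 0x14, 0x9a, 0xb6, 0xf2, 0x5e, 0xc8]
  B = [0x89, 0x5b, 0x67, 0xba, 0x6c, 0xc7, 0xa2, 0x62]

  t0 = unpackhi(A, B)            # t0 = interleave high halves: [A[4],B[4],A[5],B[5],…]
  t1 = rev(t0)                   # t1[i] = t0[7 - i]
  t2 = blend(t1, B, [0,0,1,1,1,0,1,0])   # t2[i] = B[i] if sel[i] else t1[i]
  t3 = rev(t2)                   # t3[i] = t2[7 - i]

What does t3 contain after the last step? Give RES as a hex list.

→ t0 |b6|6c|f2|c7|5e|a2|c8|62|
→ t1 |62|c8|a2|5e|c7|f2|6c|b6|
→ t2 |62|c8|67|ba|6c|f2|a2|b6|
→ t3 |b6|a2|f2|6c|ba|67|c8|62|

RES = [0xb6, 0xa2, 0xf2, 0x6c, 0xba, 0x67, 0xc8, 0x62]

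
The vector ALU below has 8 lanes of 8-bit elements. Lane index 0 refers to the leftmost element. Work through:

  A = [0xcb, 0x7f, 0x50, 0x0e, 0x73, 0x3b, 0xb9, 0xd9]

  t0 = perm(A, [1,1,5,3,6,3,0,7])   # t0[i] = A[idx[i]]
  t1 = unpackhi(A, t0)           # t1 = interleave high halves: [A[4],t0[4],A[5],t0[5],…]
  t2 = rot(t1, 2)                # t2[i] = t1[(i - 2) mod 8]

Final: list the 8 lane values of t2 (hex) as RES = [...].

RES = [ 0xd9  0xd9  0x73  0xb9  0x3b  0x0e  0xb9  0xcb ]

t0 = [0x7f, 0x7f, 0x3b, 0x0e, 0xb9, 0x0e, 0xcb, 0xd9]
t1 = [0x73, 0xb9, 0x3b, 0x0e, 0xb9, 0xcb, 0xd9, 0xd9]
t2 = [0xd9, 0xd9, 0x73, 0xb9, 0x3b, 0x0e, 0xb9, 0xcb]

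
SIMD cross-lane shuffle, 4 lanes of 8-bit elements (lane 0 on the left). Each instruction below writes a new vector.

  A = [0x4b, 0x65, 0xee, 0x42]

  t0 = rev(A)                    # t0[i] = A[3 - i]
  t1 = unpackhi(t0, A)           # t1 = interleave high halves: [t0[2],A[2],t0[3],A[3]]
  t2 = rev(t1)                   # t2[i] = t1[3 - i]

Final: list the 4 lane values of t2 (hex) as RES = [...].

RES = [0x42, 0x4b, 0xee, 0x65]

→ t0 |42|ee|65|4b|
→ t1 |65|ee|4b|42|
→ t2 |42|4b|ee|65|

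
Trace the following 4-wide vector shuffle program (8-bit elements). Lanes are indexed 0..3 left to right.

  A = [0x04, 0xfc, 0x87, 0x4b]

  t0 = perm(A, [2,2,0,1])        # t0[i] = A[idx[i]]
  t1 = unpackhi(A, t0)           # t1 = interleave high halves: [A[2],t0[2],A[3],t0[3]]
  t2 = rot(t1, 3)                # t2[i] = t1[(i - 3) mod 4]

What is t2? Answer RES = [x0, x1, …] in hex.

RES = [ 0x04  0x4b  0xfc  0x87 ]

→ t0 |87|87|04|fc|
→ t1 |87|04|4b|fc|
→ t2 |04|4b|fc|87|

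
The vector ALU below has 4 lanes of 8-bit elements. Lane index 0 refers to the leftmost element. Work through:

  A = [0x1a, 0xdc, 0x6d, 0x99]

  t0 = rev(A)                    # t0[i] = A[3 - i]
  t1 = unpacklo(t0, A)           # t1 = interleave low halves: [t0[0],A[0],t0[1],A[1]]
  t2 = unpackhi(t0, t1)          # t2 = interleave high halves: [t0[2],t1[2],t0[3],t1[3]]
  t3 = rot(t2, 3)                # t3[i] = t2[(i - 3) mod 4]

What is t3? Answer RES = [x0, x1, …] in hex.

RES = [0x6d, 0x1a, 0xdc, 0xdc]

  t0: 99 6d dc 1a
  t1: 99 1a 6d dc
  t2: dc 6d 1a dc
  t3: 6d 1a dc dc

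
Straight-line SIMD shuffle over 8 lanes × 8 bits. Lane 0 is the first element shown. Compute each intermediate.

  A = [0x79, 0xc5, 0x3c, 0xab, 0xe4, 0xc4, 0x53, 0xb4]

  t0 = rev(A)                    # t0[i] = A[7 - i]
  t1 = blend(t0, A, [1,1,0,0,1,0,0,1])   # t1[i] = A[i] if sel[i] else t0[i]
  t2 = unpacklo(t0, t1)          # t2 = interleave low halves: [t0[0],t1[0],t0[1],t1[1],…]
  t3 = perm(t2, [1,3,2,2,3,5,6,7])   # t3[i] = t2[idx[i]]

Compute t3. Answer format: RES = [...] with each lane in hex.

  t0: b4 53 c4 e4 ab 3c c5 79
  t1: 79 c5 c4 e4 e4 3c c5 b4
  t2: b4 79 53 c5 c4 c4 e4 e4
  t3: 79 c5 53 53 c5 c4 e4 e4

RES = [ 0x79  0xc5  0x53  0x53  0xc5  0xc4  0xe4  0xe4 ]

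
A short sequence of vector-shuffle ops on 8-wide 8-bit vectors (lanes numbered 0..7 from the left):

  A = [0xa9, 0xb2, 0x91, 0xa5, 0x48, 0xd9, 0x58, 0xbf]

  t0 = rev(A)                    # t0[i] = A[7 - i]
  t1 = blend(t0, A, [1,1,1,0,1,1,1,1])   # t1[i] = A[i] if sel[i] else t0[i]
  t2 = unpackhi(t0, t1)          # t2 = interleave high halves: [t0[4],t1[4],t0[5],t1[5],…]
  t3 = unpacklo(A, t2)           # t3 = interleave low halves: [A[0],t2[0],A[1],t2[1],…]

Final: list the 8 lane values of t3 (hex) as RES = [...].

t0 = [0xbf, 0x58, 0xd9, 0x48, 0xa5, 0x91, 0xb2, 0xa9]
t1 = [0xa9, 0xb2, 0x91, 0x48, 0x48, 0xd9, 0x58, 0xbf]
t2 = [0xa5, 0x48, 0x91, 0xd9, 0xb2, 0x58, 0xa9, 0xbf]
t3 = [0xa9, 0xa5, 0xb2, 0x48, 0x91, 0x91, 0xa5, 0xd9]

RES = [ 0xa9  0xa5  0xb2  0x48  0x91  0x91  0xa5  0xd9 ]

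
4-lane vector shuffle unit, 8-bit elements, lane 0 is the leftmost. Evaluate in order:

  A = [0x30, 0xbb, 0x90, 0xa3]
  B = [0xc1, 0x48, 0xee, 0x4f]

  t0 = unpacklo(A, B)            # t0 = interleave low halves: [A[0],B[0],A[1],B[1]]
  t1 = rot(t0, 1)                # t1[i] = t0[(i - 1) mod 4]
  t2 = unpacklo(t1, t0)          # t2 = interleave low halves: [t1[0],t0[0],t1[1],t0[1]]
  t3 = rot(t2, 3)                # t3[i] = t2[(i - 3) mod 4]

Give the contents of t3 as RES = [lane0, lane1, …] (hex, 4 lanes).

RES = [ 0x30  0x30  0xc1  0x48 ]

t0 = [0x30, 0xc1, 0xbb, 0x48]
t1 = [0x48, 0x30, 0xc1, 0xbb]
t2 = [0x48, 0x30, 0x30, 0xc1]
t3 = [0x30, 0x30, 0xc1, 0x48]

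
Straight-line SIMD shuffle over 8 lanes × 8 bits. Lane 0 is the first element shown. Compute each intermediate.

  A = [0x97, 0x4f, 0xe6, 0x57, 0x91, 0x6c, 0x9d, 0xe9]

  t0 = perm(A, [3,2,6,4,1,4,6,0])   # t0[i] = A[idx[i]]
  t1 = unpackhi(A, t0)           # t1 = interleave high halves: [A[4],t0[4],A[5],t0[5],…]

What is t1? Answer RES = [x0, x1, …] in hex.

  t0: 57 e6 9d 91 4f 91 9d 97
  t1: 91 4f 6c 91 9d 9d e9 97

RES = [0x91, 0x4f, 0x6c, 0x91, 0x9d, 0x9d, 0xe9, 0x97]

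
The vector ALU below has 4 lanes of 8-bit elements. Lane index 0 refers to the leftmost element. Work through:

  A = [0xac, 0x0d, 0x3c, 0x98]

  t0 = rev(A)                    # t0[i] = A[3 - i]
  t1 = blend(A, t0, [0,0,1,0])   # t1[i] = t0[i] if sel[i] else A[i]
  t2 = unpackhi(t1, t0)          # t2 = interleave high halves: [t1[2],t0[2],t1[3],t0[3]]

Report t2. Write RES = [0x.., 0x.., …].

RES = [ 0x0d  0x0d  0x98  0xac ]

  t0: 98 3c 0d ac
  t1: ac 0d 0d 98
  t2: 0d 0d 98 ac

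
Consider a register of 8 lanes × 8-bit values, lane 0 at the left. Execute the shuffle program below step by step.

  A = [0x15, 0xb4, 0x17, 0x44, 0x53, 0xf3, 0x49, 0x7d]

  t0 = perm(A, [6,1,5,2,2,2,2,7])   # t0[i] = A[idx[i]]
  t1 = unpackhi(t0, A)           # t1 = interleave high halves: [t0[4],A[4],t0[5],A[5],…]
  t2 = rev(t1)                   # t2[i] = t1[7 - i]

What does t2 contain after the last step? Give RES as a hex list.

→ t0 |49|b4|f3|17|17|17|17|7d|
→ t1 |17|53|17|f3|17|49|7d|7d|
→ t2 |7d|7d|49|17|f3|17|53|17|

RES = [0x7d, 0x7d, 0x49, 0x17, 0xf3, 0x17, 0x53, 0x17]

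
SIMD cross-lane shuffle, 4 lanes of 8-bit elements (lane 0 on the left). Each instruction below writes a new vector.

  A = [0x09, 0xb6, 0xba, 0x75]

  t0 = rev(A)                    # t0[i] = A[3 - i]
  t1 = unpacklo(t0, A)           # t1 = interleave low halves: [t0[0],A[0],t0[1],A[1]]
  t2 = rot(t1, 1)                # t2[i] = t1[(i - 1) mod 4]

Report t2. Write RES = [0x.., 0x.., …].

RES = [0xb6, 0x75, 0x09, 0xba]

  t0: 75 ba b6 09
  t1: 75 09 ba b6
  t2: b6 75 09 ba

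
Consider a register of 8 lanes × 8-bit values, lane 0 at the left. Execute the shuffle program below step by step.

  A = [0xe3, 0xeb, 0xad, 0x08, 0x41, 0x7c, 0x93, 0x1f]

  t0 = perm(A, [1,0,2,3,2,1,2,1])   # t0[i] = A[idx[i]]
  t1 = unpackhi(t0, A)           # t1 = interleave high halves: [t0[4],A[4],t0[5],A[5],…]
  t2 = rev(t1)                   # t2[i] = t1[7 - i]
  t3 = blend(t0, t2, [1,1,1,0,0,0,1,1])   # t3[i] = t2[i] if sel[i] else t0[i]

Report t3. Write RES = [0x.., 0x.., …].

RES = [0x1f, 0xeb, 0x93, 0x08, 0xad, 0xeb, 0x41, 0xad]

→ t0 |eb|e3|ad|08|ad|eb|ad|eb|
→ t1 |ad|41|eb|7c|ad|93|eb|1f|
→ t2 |1f|eb|93|ad|7c|eb|41|ad|
→ t3 |1f|eb|93|08|ad|eb|41|ad|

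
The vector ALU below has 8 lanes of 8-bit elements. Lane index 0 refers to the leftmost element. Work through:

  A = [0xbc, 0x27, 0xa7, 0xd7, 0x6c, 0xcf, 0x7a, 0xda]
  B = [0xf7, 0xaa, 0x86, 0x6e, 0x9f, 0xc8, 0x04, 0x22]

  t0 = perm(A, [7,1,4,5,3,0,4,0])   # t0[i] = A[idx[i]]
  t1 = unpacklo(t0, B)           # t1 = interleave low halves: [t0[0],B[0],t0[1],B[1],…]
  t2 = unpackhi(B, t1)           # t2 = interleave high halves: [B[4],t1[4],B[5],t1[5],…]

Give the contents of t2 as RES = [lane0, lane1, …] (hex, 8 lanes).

RES = [0x9f, 0x6c, 0xc8, 0x86, 0x04, 0xcf, 0x22, 0x6e]

  t0: da 27 6c cf d7 bc 6c bc
  t1: da f7 27 aa 6c 86 cf 6e
  t2: 9f 6c c8 86 04 cf 22 6e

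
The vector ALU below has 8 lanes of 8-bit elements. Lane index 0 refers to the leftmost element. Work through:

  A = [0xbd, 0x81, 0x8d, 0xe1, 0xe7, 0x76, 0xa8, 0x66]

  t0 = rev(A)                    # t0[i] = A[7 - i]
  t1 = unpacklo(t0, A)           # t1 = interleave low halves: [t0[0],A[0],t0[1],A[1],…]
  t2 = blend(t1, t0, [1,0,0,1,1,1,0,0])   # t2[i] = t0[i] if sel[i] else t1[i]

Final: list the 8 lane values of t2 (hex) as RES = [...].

t0 = [0x66, 0xa8, 0x76, 0xe7, 0xe1, 0x8d, 0x81, 0xbd]
t1 = [0x66, 0xbd, 0xa8, 0x81, 0x76, 0x8d, 0xe7, 0xe1]
t2 = [0x66, 0xbd, 0xa8, 0xe7, 0xe1, 0x8d, 0xe7, 0xe1]

RES = [ 0x66  0xbd  0xa8  0xe7  0xe1  0x8d  0xe7  0xe1 ]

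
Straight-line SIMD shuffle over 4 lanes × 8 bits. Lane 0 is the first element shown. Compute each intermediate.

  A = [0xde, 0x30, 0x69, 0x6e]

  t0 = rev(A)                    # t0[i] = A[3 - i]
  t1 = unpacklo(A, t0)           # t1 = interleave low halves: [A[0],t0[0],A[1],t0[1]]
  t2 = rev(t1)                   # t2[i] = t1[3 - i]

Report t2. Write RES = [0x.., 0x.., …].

  t0: 6e 69 30 de
  t1: de 6e 30 69
  t2: 69 30 6e de

RES = [ 0x69  0x30  0x6e  0xde ]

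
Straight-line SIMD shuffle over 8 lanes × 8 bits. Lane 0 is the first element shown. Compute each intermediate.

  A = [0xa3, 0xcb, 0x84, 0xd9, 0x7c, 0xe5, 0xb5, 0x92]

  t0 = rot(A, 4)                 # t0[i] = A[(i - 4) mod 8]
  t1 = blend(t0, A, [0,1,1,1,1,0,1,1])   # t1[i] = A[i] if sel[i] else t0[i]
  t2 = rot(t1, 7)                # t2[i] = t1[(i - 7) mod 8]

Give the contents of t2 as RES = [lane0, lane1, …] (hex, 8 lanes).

RES = [0xcb, 0x84, 0xd9, 0x7c, 0xcb, 0xb5, 0x92, 0x7c]

  t0: 7c e5 b5 92 a3 cb 84 d9
  t1: 7c cb 84 d9 7c cb b5 92
  t2: cb 84 d9 7c cb b5 92 7c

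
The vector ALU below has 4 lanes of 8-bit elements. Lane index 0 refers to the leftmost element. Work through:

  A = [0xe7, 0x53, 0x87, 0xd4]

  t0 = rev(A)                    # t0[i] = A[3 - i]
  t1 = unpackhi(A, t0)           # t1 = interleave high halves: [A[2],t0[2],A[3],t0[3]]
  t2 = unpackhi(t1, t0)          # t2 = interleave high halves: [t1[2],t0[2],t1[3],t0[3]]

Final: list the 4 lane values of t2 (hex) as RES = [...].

RES = [0xd4, 0x53, 0xe7, 0xe7]

t0 = [0xd4, 0x87, 0x53, 0xe7]
t1 = [0x87, 0x53, 0xd4, 0xe7]
t2 = [0xd4, 0x53, 0xe7, 0xe7]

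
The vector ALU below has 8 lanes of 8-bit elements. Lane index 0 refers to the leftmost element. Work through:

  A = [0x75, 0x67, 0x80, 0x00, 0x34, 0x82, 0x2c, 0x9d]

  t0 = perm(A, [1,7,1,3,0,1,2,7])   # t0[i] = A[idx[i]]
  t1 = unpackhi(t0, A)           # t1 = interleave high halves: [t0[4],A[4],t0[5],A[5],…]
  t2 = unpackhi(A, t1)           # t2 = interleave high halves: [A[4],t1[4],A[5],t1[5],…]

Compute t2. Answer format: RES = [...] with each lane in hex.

→ t0 |67|9d|67|00|75|67|80|9d|
→ t1 |75|34|67|82|80|2c|9d|9d|
→ t2 |34|80|82|2c|2c|9d|9d|9d|

RES = [ 0x34  0x80  0x82  0x2c  0x2c  0x9d  0x9d  0x9d ]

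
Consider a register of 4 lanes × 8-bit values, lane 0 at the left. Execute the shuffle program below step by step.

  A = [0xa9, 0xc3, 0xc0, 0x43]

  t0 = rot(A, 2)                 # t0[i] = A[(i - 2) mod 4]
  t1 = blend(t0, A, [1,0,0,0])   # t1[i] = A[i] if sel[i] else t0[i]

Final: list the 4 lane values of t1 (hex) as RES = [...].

→ t0 |c0|43|a9|c3|
→ t1 |a9|43|a9|c3|

RES = [0xa9, 0x43, 0xa9, 0xc3]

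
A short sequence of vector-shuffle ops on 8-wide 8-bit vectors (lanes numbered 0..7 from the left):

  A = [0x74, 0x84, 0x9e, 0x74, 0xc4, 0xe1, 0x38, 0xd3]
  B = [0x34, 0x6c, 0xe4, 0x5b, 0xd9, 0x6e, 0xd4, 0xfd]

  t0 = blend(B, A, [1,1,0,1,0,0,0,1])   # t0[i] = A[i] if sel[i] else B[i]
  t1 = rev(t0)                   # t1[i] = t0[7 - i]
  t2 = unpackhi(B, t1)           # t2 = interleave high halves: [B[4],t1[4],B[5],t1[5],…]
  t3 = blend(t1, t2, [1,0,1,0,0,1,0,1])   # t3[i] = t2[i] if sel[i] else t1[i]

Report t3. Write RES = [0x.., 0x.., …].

RES = [ 0xd9  0xd4  0x6e  0xd9  0x74  0x84  0x84  0x74 ]

  t0: 74 84 e4 74 d9 6e d4 d3
  t1: d3 d4 6e d9 74 e4 84 74
  t2: d9 74 6e e4 d4 84 fd 74
  t3: d9 d4 6e d9 74 84 84 74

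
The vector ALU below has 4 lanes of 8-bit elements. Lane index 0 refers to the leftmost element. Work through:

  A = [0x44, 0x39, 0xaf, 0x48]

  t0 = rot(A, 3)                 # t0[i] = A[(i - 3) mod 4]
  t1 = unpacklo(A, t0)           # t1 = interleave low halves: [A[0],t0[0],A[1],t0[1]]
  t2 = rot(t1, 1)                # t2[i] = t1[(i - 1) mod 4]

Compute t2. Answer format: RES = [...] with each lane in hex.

RES = [0xaf, 0x44, 0x39, 0x39]

→ t0 |39|af|48|44|
→ t1 |44|39|39|af|
→ t2 |af|44|39|39|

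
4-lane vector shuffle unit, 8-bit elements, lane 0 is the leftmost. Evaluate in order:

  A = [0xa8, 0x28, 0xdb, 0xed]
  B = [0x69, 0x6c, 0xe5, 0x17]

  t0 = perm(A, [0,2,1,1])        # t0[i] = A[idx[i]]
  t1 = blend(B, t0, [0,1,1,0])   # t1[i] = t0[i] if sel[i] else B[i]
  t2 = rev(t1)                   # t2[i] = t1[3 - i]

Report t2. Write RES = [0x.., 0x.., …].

RES = [0x17, 0x28, 0xdb, 0x69]

→ t0 |a8|db|28|28|
→ t1 |69|db|28|17|
→ t2 |17|28|db|69|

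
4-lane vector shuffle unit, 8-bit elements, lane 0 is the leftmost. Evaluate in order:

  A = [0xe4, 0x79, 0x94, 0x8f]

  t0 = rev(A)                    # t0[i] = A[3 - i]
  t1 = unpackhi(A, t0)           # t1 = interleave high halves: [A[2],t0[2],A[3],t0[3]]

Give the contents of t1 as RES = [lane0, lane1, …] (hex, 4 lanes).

RES = [ 0x94  0x79  0x8f  0xe4 ]

→ t0 |8f|94|79|e4|
→ t1 |94|79|8f|e4|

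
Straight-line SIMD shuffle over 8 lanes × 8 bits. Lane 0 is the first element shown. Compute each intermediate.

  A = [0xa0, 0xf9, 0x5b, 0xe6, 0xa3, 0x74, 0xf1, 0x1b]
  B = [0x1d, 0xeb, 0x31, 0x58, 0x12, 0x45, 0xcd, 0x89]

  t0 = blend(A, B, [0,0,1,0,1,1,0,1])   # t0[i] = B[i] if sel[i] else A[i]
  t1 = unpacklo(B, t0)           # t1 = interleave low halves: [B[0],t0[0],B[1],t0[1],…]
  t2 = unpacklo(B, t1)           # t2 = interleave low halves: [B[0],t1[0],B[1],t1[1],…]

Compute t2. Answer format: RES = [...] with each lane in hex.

  t0: a0 f9 31 e6 12 45 f1 89
  t1: 1d a0 eb f9 31 31 58 e6
  t2: 1d 1d eb a0 31 eb 58 f9

RES = [ 0x1d  0x1d  0xeb  0xa0  0x31  0xeb  0x58  0xf9 ]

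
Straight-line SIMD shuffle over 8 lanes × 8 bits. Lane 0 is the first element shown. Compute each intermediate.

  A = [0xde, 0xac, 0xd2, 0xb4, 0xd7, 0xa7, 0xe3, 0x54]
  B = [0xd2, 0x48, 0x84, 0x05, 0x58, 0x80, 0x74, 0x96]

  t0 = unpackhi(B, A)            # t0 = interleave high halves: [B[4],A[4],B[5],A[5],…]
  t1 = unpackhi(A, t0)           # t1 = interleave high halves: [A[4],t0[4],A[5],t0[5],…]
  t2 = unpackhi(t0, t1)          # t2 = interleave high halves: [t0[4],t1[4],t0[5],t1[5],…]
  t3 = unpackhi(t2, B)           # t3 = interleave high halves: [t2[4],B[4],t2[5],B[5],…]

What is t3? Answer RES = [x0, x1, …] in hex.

  t0: 58 d7 80 a7 74 e3 96 54
  t1: d7 74 a7 e3 e3 96 54 54
  t2: 74 e3 e3 96 96 54 54 54
  t3: 96 58 54 80 54 74 54 96

RES = [0x96, 0x58, 0x54, 0x80, 0x54, 0x74, 0x54, 0x96]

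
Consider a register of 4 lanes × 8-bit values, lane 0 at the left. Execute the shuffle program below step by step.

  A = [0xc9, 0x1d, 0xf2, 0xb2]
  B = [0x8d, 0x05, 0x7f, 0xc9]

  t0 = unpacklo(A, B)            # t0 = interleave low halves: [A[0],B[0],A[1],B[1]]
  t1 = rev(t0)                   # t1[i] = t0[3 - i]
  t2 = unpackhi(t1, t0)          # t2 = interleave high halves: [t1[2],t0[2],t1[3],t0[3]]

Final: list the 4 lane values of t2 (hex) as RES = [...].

→ t0 |c9|8d|1d|05|
→ t1 |05|1d|8d|c9|
→ t2 |8d|1d|c9|05|

RES = [0x8d, 0x1d, 0xc9, 0x05]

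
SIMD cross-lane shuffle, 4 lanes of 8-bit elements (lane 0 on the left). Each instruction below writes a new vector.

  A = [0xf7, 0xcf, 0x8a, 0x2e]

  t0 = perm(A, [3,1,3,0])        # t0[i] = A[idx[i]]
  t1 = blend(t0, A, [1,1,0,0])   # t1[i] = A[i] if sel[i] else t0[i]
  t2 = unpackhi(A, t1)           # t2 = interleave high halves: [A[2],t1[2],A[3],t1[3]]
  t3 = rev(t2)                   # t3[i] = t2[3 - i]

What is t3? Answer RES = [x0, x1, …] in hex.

RES = [0xf7, 0x2e, 0x2e, 0x8a]

t0 = [0x2e, 0xcf, 0x2e, 0xf7]
t1 = [0xf7, 0xcf, 0x2e, 0xf7]
t2 = [0x8a, 0x2e, 0x2e, 0xf7]
t3 = [0xf7, 0x2e, 0x2e, 0x8a]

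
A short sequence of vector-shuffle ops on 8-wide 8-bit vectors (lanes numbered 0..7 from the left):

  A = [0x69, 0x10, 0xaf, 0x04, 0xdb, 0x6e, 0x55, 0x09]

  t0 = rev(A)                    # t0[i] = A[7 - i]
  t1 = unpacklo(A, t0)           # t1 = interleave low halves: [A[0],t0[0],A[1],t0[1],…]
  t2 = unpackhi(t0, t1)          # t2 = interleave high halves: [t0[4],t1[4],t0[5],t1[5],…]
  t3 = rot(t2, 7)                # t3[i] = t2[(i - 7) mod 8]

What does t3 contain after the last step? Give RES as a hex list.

RES = [ 0xaf  0xaf  0x6e  0x10  0x04  0x69  0xdb  0x04 ]

→ t0 |09|55|6e|db|04|af|10|69|
→ t1 |69|09|10|55|af|6e|04|db|
→ t2 |04|af|af|6e|10|04|69|db|
→ t3 |af|af|6e|10|04|69|db|04|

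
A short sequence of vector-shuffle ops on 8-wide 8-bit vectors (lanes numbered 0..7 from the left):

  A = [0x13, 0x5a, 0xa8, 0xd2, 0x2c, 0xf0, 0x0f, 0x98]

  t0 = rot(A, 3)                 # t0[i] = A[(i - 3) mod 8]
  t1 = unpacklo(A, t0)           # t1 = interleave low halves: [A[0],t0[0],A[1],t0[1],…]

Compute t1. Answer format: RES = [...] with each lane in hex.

t0 = [0xf0, 0x0f, 0x98, 0x13, 0x5a, 0xa8, 0xd2, 0x2c]
t1 = [0x13, 0xf0, 0x5a, 0x0f, 0xa8, 0x98, 0xd2, 0x13]

RES = [ 0x13  0xf0  0x5a  0x0f  0xa8  0x98  0xd2  0x13 ]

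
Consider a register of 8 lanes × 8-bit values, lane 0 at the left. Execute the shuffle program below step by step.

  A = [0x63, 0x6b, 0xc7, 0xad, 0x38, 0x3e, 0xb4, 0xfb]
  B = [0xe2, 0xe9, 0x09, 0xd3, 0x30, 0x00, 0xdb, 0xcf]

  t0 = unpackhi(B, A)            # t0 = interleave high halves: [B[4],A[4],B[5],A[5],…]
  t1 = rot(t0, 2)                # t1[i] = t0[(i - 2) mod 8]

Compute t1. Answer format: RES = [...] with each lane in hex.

t0 = [0x30, 0x38, 0x00, 0x3e, 0xdb, 0xb4, 0xcf, 0xfb]
t1 = [0xcf, 0xfb, 0x30, 0x38, 0x00, 0x3e, 0xdb, 0xb4]

RES = [0xcf, 0xfb, 0x30, 0x38, 0x00, 0x3e, 0xdb, 0xb4]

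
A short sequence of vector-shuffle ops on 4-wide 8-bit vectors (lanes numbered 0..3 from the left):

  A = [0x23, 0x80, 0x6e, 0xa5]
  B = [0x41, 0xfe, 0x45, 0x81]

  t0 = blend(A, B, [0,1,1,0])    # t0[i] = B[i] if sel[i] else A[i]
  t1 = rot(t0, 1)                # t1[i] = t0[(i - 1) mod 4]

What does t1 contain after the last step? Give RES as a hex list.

  t0: 23 fe 45 a5
  t1: a5 23 fe 45

RES = [0xa5, 0x23, 0xfe, 0x45]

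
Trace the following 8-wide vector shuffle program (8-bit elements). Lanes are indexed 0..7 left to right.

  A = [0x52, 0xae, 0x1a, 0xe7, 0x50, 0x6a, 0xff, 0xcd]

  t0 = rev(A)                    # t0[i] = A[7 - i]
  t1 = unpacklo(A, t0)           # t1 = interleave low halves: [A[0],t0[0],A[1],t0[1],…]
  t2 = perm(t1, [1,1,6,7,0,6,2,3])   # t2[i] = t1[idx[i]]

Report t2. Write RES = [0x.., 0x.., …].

  t0: cd ff 6a 50 e7 1a ae 52
  t1: 52 cd ae ff 1a 6a e7 50
  t2: cd cd e7 50 52 e7 ae ff

RES = [0xcd, 0xcd, 0xe7, 0x50, 0x52, 0xe7, 0xae, 0xff]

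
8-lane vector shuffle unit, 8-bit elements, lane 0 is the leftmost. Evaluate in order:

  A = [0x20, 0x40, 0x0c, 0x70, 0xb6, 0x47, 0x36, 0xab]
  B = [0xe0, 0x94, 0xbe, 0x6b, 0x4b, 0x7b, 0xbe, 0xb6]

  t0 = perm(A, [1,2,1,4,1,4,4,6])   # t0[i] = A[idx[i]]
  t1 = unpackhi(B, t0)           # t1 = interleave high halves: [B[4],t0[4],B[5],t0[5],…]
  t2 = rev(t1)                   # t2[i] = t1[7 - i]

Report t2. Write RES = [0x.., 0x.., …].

RES = [ 0x36  0xb6  0xb6  0xbe  0xb6  0x7b  0x40  0x4b ]

t0 = [0x40, 0x0c, 0x40, 0xb6, 0x40, 0xb6, 0xb6, 0x36]
t1 = [0x4b, 0x40, 0x7b, 0xb6, 0xbe, 0xb6, 0xb6, 0x36]
t2 = [0x36, 0xb6, 0xb6, 0xbe, 0xb6, 0x7b, 0x40, 0x4b]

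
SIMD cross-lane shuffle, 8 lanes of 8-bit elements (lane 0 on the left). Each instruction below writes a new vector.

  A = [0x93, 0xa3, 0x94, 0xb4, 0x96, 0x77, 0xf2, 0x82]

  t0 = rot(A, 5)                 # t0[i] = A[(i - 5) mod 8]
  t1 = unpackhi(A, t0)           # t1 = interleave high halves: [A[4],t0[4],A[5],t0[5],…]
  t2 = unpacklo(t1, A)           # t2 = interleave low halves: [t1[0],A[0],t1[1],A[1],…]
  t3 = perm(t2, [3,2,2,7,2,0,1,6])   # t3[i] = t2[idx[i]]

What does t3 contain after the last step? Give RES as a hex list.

RES = [0xa3, 0x82, 0x82, 0xb4, 0x82, 0x96, 0x93, 0x93]

→ t0 |b4|96|77|f2|82|93|a3|94|
→ t1 |96|82|77|93|f2|a3|82|94|
→ t2 |96|93|82|a3|77|94|93|b4|
→ t3 |a3|82|82|b4|82|96|93|93|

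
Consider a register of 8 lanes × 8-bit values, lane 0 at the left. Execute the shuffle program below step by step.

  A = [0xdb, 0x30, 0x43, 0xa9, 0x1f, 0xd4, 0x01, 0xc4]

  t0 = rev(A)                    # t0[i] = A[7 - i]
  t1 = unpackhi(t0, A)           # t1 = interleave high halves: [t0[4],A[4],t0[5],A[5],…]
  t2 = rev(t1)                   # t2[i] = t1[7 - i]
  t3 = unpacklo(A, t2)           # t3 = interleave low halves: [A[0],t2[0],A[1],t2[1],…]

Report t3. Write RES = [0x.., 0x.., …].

RES = [0xdb, 0xc4, 0x30, 0xdb, 0x43, 0x01, 0xa9, 0x30]

  t0: c4 01 d4 1f a9 43 30 db
  t1: a9 1f 43 d4 30 01 db c4
  t2: c4 db 01 30 d4 43 1f a9
  t3: db c4 30 db 43 01 a9 30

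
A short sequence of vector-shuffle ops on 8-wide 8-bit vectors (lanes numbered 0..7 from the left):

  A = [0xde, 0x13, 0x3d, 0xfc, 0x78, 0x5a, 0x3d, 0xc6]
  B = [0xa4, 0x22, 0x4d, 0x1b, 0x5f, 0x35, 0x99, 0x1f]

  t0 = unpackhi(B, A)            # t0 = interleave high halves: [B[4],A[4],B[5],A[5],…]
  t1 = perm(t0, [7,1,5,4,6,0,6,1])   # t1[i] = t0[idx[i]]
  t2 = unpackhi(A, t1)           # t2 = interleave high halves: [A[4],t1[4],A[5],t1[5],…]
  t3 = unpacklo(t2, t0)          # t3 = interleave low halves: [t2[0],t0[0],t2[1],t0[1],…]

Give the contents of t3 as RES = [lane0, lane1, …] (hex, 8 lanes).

t0 = [0x5f, 0x78, 0x35, 0x5a, 0x99, 0x3d, 0x1f, 0xc6]
t1 = [0xc6, 0x78, 0x3d, 0x99, 0x1f, 0x5f, 0x1f, 0x78]
t2 = [0x78, 0x1f, 0x5a, 0x5f, 0x3d, 0x1f, 0xc6, 0x78]
t3 = [0x78, 0x5f, 0x1f, 0x78, 0x5a, 0x35, 0x5f, 0x5a]

RES = [0x78, 0x5f, 0x1f, 0x78, 0x5a, 0x35, 0x5f, 0x5a]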